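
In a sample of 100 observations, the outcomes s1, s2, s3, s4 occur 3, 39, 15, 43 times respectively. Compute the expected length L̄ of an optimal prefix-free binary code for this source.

Probabilities are the counts divided by 100.
Repeatedly combine the two least-probable nodes; the expected code length is the sum of the merged weights.
merge 3/100 + 3/20 → 9/50
merge 9/50 + 39/100 → 57/100
merge 43/100 + 57/100 → 1
L = 9/50 + 57/100 + 1 = 7/4 = 1.75 bits/symbol.

1.75 bits/symbol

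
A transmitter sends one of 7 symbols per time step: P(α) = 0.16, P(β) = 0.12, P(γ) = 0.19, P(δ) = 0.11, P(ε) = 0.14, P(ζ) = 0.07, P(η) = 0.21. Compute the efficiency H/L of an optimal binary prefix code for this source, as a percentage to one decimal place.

98.3%

Entropy H = −Σ p log₂ p ≈ 2.7341 bits.
Huffman merges: 7/100+11/100→9/50; 3/25+7/50→13/50; 4/25+9/50→17/50; 19/100+21/100→2/5; 13/50+17/50→3/5; 2/5+3/5→1. L = 139/50 ≈ 2.7800.
Efficiency = H/L = 2.7341/2.7800 = 98.3%.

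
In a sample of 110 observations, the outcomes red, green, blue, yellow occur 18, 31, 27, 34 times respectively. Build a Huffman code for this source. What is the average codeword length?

2 bits/symbol

Probabilities are the counts divided by 110.
Repeatedly combine the two least-probable nodes; the expected code length is the sum of the merged weights.
merge 9/55 + 27/110 → 9/22
merge 31/110 + 17/55 → 13/22
merge 9/22 + 13/22 → 1
L = 9/22 + 13/22 + 1 = 2 bits/symbol.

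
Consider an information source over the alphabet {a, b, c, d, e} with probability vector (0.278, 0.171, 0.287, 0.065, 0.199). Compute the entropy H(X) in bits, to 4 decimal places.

2.1858 bits

H = −Σ pᵢ log₂ pᵢ.
−0.278·log₂(0.278) = 0.5134
−0.171·log₂(0.171) = 0.4357
−0.287·log₂(0.287) = 0.5169
−0.065·log₂(0.065) = 0.2563
−0.199·log₂(0.199) = 0.4635
Sum ≈ 2.1858 → 2.1858 bits.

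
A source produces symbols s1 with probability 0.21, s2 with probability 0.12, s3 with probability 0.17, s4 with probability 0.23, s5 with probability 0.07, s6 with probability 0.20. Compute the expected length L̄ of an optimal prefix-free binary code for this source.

Repeatedly combine the two least-probable nodes; the expected code length is the sum of the merged weights.
merge 7/100 + 3/25 → 19/100
merge 17/100 + 19/100 → 9/25
merge 1/5 + 21/100 → 41/100
merge 23/100 + 9/25 → 59/100
merge 41/100 + 59/100 → 1
L = 19/100 + 9/25 + 41/100 + 59/100 + 1 = 51/20 = 2.55 bits/symbol.

2.55 bits/symbol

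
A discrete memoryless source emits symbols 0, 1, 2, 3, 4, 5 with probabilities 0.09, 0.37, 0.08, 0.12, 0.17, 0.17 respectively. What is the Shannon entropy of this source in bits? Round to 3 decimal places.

2.371 bits

H = −Σ pᵢ log₂ pᵢ.
−0.09·log₂(0.09) = 0.3127
−0.37·log₂(0.37) = 0.5307
−0.08·log₂(0.08) = 0.2915
−0.12·log₂(0.12) = 0.3671
−0.17·log₂(0.17) = 0.4346
−0.17·log₂(0.17) = 0.4346
Sum ≈ 2.3711 → 2.371 bits.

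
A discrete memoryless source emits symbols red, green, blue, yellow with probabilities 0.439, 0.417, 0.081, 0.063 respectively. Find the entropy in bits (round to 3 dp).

1.593 bits

H = −Σ pᵢ log₂ pᵢ.
−0.439·log₂(0.439) = 0.5214
−0.417·log₂(0.417) = 0.5262
−0.081·log₂(0.081) = 0.2937
−0.063·log₂(0.063) = 0.2513
Sum ≈ 1.5926 → 1.593 bits.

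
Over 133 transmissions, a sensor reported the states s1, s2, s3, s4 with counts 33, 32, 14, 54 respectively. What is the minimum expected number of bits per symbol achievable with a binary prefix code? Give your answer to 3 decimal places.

1.940 bits/symbol

Probabilities are the counts divided by 133.
Repeatedly combine the two least-probable nodes; the expected code length is the sum of the merged weights.
merge 2/19 + 32/133 → 46/133
merge 33/133 + 46/133 → 79/133
merge 54/133 + 79/133 → 1
L = 46/133 + 79/133 + 1 = 258/133 ≈ 1.940 bits/symbol.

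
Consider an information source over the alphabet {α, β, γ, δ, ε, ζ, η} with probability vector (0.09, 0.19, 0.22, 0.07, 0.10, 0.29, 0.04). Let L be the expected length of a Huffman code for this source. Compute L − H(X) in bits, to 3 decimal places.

0.047 bits

Entropy H = −Σ p log₂ p ≈ 2.5529 bits.
Huffman merges: 1/25+7/100→11/100; 9/100+1/10→19/100; 11/100+19/100→3/10; 19/100+11/50→41/100; 29/100+3/10→59/100; 41/100+59/100→1. L = 13/5 ≈ 2.6000.
L − H = 2.6000 − 2.5529 = 0.047 bits.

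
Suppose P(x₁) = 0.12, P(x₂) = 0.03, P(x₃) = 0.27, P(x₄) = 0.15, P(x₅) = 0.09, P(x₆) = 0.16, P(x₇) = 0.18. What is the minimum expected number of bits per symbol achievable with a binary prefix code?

Repeatedly combine the two least-probable nodes; the expected code length is the sum of the merged weights.
merge 3/100 + 9/100 → 3/25
merge 3/25 + 3/25 → 6/25
merge 3/20 + 4/25 → 31/100
merge 9/50 + 6/25 → 21/50
merge 27/100 + 31/100 → 29/50
merge 21/50 + 29/50 → 1
L = 3/25 + 6/25 + 31/100 + 21/50 + 29/50 + 1 = 267/100 = 2.67 bits/symbol.

2.67 bits/symbol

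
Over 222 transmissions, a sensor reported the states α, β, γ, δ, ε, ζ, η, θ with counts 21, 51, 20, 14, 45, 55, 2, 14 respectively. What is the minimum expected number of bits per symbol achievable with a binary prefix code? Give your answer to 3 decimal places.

Probabilities are the counts divided by 222.
Repeatedly combine the two least-probable nodes; the expected code length is the sum of the merged weights.
merge 1/111 + 7/111 → 8/111
merge 7/111 + 8/111 → 5/37
merge 10/111 + 7/74 → 41/222
merge 5/37 + 41/222 → 71/222
merge 15/74 + 17/74 → 16/37
merge 55/222 + 71/222 → 21/37
merge 16/37 + 21/37 → 1
L = 8/111 + 5/37 + 41/222 + 71/222 + 16/37 + 21/37 + 1 = 301/111 ≈ 2.712 bits/symbol.

2.712 bits/symbol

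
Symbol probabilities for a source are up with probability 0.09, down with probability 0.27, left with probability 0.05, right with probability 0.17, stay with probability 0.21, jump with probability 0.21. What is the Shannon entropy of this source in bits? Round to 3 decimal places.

H = −Σ pᵢ log₂ pᵢ.
−0.09·log₂(0.09) = 0.3127
−0.27·log₂(0.27) = 0.5100
−0.05·log₂(0.05) = 0.2161
−0.17·log₂(0.17) = 0.4346
−0.21·log₂(0.21) = 0.4728
−0.21·log₂(0.21) = 0.4728
Sum ≈ 2.4190 → 2.419 bits.

2.419 bits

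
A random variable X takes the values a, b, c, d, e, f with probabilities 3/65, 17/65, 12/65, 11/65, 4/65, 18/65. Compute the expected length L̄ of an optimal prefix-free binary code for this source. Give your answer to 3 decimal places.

2.385 bits/symbol

Repeatedly combine the two least-probable nodes; the expected code length is the sum of the merged weights.
merge 3/65 + 4/65 → 7/65
merge 7/65 + 11/65 → 18/65
merge 12/65 + 17/65 → 29/65
merge 18/65 + 18/65 → 36/65
merge 29/65 + 36/65 → 1
L = 7/65 + 18/65 + 29/65 + 36/65 + 1 = 31/13 ≈ 2.385 bits/symbol.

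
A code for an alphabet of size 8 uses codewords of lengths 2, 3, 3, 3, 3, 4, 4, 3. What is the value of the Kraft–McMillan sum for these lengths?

With common denominator 2^4 = 16: Σ 2^(−ℓᵢ) = 4/16 + 2/16 + 2/16 + 2/16 + 2/16 + 1/16 + 1/16 + 2/16 = 16/16 = 1.

1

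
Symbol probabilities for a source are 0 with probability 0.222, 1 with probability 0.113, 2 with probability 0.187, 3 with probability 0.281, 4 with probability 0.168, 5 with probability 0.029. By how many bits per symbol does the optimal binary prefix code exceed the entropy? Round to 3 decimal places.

Entropy H = −Σ p log₂ p ≈ 2.3849 bits.
Huffman merges: 29/1000+113/1000→71/500; 71/500+21/125→31/100; 187/1000+111/500→409/1000; 281/1000+31/100→591/1000; 409/1000+591/1000→1. L = 613/250 ≈ 2.4520.
L − H = 2.4520 − 2.3849 = 0.067 bits.

0.067 bits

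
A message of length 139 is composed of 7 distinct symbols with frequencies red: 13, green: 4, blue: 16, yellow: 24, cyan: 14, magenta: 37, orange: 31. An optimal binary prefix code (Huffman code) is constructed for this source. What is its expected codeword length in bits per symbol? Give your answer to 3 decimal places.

Probabilities are the counts divided by 139.
Repeatedly combine the two least-probable nodes; the expected code length is the sum of the merged weights.
merge 4/139 + 13/139 → 17/139
merge 14/139 + 16/139 → 30/139
merge 17/139 + 24/139 → 41/139
merge 30/139 + 31/139 → 61/139
merge 37/139 + 41/139 → 78/139
merge 61/139 + 78/139 → 1
L = 17/139 + 30/139 + 41/139 + 61/139 + 78/139 + 1 = 366/139 ≈ 2.633 bits/symbol.

2.633 bits/symbol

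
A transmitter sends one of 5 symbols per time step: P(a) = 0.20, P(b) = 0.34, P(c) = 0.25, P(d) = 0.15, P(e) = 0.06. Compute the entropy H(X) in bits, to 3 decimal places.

H = −Σ pᵢ log₂ pᵢ.
−0.20·log₂(0.20) = 0.4644
−0.34·log₂(0.34) = 0.5292
−0.25·log₂(0.25) = 0.5000
−0.15·log₂(0.15) = 0.4105
−0.06·log₂(0.06) = 0.2435
Sum ≈ 2.1476 → 2.148 bits.

2.148 bits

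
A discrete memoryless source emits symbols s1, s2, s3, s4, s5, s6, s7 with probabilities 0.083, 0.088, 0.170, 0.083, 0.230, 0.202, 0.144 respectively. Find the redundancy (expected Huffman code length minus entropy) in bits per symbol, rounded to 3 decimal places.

0.038 bits

Entropy H = −Σ p log₂ p ≈ 2.6956 bits.
Huffman merges: 83/1000+83/1000→83/500; 11/125+18/125→29/125; 83/500+17/100→42/125; 101/500+23/100→54/125; 29/125+42/125→71/125; 54/125+71/125→1. L = 1367/500 ≈ 2.7340.
L − H = 2.7340 − 2.6956 = 0.038 bits.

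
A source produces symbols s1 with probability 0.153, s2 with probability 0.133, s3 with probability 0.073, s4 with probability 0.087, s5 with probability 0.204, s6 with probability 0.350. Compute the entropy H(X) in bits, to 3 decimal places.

H = −Σ pᵢ log₂ pᵢ.
−0.153·log₂(0.153) = 0.4144
−0.133·log₂(0.133) = 0.3871
−0.073·log₂(0.073) = 0.2756
−0.087·log₂(0.087) = 0.3065
−0.204·log₂(0.204) = 0.4678
−0.350·log₂(0.350) = 0.5301
Sum ≈ 2.3816 → 2.382 bits.

2.382 bits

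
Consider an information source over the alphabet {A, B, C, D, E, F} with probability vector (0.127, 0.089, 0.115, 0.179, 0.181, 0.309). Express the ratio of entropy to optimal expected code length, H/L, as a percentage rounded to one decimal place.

Entropy H = −Σ p log₂ p ≈ 2.4617 bits.
Huffman merges: 89/1000+23/200→51/250; 127/1000+179/1000→153/500; 181/1000+51/250→77/200; 153/500+309/1000→123/200; 77/200+123/200→1. L = 251/100 ≈ 2.5100.
Efficiency = H/L = 2.4617/2.5100 = 98.1%.

98.1%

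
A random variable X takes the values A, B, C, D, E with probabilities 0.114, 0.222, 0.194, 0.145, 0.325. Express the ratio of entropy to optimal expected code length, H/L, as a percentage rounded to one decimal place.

98.7%

Entropy H = −Σ p log₂ p ≈ 2.2291 bits.
Huffman merges: 57/500+29/200→259/1000; 97/500+111/500→52/125; 259/1000+13/40→73/125; 52/125+73/125→1. L = 2259/1000 ≈ 2.2590.
Efficiency = H/L = 2.2291/2.2590 = 98.7%.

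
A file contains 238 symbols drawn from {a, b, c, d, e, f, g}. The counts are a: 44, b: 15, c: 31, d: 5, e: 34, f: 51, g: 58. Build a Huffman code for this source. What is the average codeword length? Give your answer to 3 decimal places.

Probabilities are the counts divided by 238.
Repeatedly combine the two least-probable nodes; the expected code length is the sum of the merged weights.
merge 5/238 + 15/238 → 10/119
merge 10/119 + 31/238 → 3/14
merge 1/7 + 22/119 → 39/119
merge 3/14 + 3/14 → 3/7
merge 29/119 + 39/119 → 4/7
merge 3/7 + 4/7 → 1
L = 10/119 + 3/14 + 39/119 + 3/7 + 4/7 + 1 = 625/238 ≈ 2.626 bits/symbol.

2.626 bits/symbol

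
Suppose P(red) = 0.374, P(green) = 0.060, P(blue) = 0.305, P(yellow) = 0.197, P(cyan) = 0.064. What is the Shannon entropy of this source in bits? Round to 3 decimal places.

2.012 bits

H = −Σ pᵢ log₂ pᵢ.
−0.374·log₂(0.374) = 0.5307
−0.060·log₂(0.060) = 0.2435
−0.305·log₂(0.305) = 0.5225
−0.197·log₂(0.197) = 0.4617
−0.064·log₂(0.064) = 0.2538
Sum ≈ 2.0122 → 2.012 bits.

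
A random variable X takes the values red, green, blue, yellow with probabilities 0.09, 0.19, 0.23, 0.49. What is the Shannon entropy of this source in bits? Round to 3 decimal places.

H = −Σ pᵢ log₂ pᵢ.
−0.09·log₂(0.09) = 0.3127
−0.19·log₂(0.19) = 0.4552
−0.23·log₂(0.23) = 0.4877
−0.49·log₂(0.49) = 0.5043
Sum ≈ 1.7598 → 1.760 bits.

1.760 bits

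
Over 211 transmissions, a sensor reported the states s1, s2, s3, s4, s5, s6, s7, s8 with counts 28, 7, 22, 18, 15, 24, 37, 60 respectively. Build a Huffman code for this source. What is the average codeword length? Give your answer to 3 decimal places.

2.820 bits/symbol

Probabilities are the counts divided by 211.
Repeatedly combine the two least-probable nodes; the expected code length is the sum of the merged weights.
merge 7/211 + 15/211 → 22/211
merge 18/211 + 22/211 → 40/211
merge 22/211 + 24/211 → 46/211
merge 28/211 + 37/211 → 65/211
merge 40/211 + 46/211 → 86/211
merge 60/211 + 65/211 → 125/211
merge 86/211 + 125/211 → 1
L = 22/211 + 40/211 + 46/211 + 65/211 + 86/211 + 125/211 + 1 = 595/211 ≈ 2.820 bits/symbol.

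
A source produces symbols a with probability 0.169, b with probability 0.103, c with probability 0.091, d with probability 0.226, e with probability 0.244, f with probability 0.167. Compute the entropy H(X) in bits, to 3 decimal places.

2.499 bits

H = −Σ pᵢ log₂ pᵢ.
−0.169·log₂(0.169) = 0.4335
−0.103·log₂(0.103) = 0.3378
−0.091·log₂(0.091) = 0.3147
−0.226·log₂(0.226) = 0.4849
−0.244·log₂(0.244) = 0.4966
−0.167·log₂(0.167) = 0.4312
Sum ≈ 2.4986 → 2.499 bits.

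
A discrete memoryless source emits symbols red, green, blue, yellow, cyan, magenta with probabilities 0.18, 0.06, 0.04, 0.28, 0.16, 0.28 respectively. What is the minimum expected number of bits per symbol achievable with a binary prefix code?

2.36 bits/symbol

Repeatedly combine the two least-probable nodes; the expected code length is the sum of the merged weights.
merge 1/25 + 3/50 → 1/10
merge 1/10 + 4/25 → 13/50
merge 9/50 + 13/50 → 11/25
merge 7/25 + 7/25 → 14/25
merge 11/25 + 14/25 → 1
L = 1/10 + 13/50 + 11/25 + 14/25 + 1 = 59/25 = 2.36 bits/symbol.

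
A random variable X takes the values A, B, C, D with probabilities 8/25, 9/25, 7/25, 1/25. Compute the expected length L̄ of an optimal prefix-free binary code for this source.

Repeatedly combine the two least-probable nodes; the expected code length is the sum of the merged weights.
merge 1/25 + 7/25 → 8/25
merge 8/25 + 8/25 → 16/25
merge 9/25 + 16/25 → 1
L = 8/25 + 16/25 + 1 = 49/25 = 1.96 bits/symbol.

1.96 bits/symbol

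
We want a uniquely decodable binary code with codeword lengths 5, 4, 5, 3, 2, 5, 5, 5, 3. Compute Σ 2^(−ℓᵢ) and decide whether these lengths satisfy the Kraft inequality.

With common denominator 2^5 = 32: Σ 2^(−ℓᵢ) = 1/32 + 2/32 + 1/32 + 4/32 + 8/32 + 1/32 + 1/32 + 1/32 + 4/32 = 23/32 = 0.71875.
Kraft's inequality requires Σ ≤ 1; here Σ = 0.71875 ≤ 1, so such a prefix code exists.

0.71875; yes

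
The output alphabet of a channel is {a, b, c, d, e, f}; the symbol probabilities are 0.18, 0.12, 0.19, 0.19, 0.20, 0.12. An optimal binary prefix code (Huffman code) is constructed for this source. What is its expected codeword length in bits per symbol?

Repeatedly combine the two least-probable nodes; the expected code length is the sum of the merged weights.
merge 3/25 + 3/25 → 6/25
merge 9/50 + 19/100 → 37/100
merge 19/100 + 1/5 → 39/100
merge 6/25 + 37/100 → 61/100
merge 39/100 + 61/100 → 1
L = 6/25 + 37/100 + 39/100 + 61/100 + 1 = 261/100 = 2.61 bits/symbol.

2.61 bits/symbol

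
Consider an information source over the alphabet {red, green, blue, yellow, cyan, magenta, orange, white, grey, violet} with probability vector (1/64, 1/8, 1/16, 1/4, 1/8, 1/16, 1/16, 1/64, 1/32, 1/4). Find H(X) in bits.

2.84375 bits

Each probability is a power of 1/2, so log₂(1/p) is an integer.
H = Σ p·log₂(1/p) = 1/64·6 + 1/8·3 + 1/16·4 + 1/4·2 + 1/8·3 + 1/16·4 + 1/16·4 + 1/64·6 + 1/32·5 + 1/4·2 = 2.84375 bits.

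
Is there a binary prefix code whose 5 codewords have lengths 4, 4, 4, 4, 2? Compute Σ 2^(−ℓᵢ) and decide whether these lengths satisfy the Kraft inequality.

0.5; yes

With common denominator 2^4 = 16: Σ 2^(−ℓᵢ) = 1/16 + 1/16 + 1/16 + 1/16 + 4/16 = 8/16 = 0.5.
Kraft's inequality requires Σ ≤ 1; here Σ = 0.5 ≤ 1, so such a prefix code exists.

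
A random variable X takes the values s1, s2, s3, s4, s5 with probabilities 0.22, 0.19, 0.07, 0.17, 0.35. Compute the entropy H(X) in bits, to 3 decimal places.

2.169 bits

H = −Σ pᵢ log₂ pᵢ.
−0.22·log₂(0.22) = 0.4806
−0.19·log₂(0.19) = 0.4552
−0.07·log₂(0.07) = 0.2686
−0.17·log₂(0.17) = 0.4346
−0.35·log₂(0.35) = 0.5301
Sum ≈ 2.1690 → 2.169 bits.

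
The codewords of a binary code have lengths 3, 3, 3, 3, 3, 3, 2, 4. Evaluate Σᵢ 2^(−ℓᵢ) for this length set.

1.0625

With common denominator 2^4 = 16: Σ 2^(−ℓᵢ) = 2/16 + 2/16 + 2/16 + 2/16 + 2/16 + 2/16 + 4/16 + 1/16 = 17/16 = 1.0625.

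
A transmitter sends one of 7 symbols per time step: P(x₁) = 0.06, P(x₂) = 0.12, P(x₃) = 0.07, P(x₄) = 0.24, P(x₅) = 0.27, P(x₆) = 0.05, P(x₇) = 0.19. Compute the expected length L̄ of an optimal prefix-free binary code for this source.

Repeatedly combine the two least-probable nodes; the expected code length is the sum of the merged weights.
merge 1/20 + 3/50 → 11/100
merge 7/100 + 11/100 → 9/50
merge 3/25 + 9/50 → 3/10
merge 19/100 + 6/25 → 43/100
merge 27/100 + 3/10 → 57/100
merge 43/100 + 57/100 → 1
L = 11/100 + 9/50 + 3/10 + 43/100 + 57/100 + 1 = 259/100 = 2.59 bits/symbol.

2.59 bits/symbol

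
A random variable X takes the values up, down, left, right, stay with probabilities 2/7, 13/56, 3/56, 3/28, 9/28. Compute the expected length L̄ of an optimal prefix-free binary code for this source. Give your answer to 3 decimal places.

2.161 bits/symbol

Repeatedly combine the two least-probable nodes; the expected code length is the sum of the merged weights.
merge 3/56 + 3/28 → 9/56
merge 9/56 + 13/56 → 11/28
merge 2/7 + 9/28 → 17/28
merge 11/28 + 17/28 → 1
L = 9/56 + 11/28 + 17/28 + 1 = 121/56 ≈ 2.161 bits/symbol.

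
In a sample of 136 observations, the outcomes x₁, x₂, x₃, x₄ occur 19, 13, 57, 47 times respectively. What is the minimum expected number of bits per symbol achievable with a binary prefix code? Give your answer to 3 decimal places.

1.816 bits/symbol

Probabilities are the counts divided by 136.
Repeatedly combine the two least-probable nodes; the expected code length is the sum of the merged weights.
merge 13/136 + 19/136 → 4/17
merge 4/17 + 47/136 → 79/136
merge 57/136 + 79/136 → 1
L = 4/17 + 79/136 + 1 = 247/136 ≈ 1.816 bits/symbol.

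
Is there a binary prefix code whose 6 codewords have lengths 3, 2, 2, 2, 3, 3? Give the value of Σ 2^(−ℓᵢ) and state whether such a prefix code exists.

With common denominator 2^3 = 8: Σ 2^(−ℓᵢ) = 1/8 + 2/8 + 2/8 + 2/8 + 1/8 + 1/8 = 9/8 = 1.125.
Kraft's inequality requires Σ ≤ 1; here Σ = 1.125 > 1, so no such prefix code exists.

1.125; no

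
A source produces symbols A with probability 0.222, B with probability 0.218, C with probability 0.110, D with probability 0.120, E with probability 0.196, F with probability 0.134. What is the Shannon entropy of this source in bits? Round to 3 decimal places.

H = −Σ pᵢ log₂ pᵢ.
−0.222·log₂(0.222) = 0.4820
−0.218·log₂(0.218) = 0.4791
−0.110·log₂(0.110) = 0.3503
−0.120·log₂(0.120) = 0.3671
−0.196·log₂(0.196) = 0.4608
−0.134·log₂(0.134) = 0.3886
Sum ≈ 2.5278 → 2.528 bits.

2.528 bits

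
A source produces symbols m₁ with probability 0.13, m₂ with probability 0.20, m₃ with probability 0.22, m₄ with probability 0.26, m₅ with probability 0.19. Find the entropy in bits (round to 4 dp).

H = −Σ pᵢ log₂ pᵢ.
−0.13·log₂(0.13) = 0.3826
−0.20·log₂(0.20) = 0.4644
−0.22·log₂(0.22) = 0.4806
−0.26·log₂(0.26) = 0.5053
−0.19·log₂(0.19) = 0.4552
Sum ≈ 2.2881 → 2.2881 bits.

2.2881 bits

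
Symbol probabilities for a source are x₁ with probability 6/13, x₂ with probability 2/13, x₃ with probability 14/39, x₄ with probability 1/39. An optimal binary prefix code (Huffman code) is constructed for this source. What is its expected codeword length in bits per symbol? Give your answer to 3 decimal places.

1.718 bits/symbol

Repeatedly combine the two least-probable nodes; the expected code length is the sum of the merged weights.
merge 1/39 + 2/13 → 7/39
merge 7/39 + 14/39 → 7/13
merge 6/13 + 7/13 → 1
L = 7/39 + 7/13 + 1 = 67/39 ≈ 1.718 bits/symbol.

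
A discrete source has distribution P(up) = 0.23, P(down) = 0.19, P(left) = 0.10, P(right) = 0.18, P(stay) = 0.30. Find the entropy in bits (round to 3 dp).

H = −Σ pᵢ log₂ pᵢ.
−0.23·log₂(0.23) = 0.4877
−0.19·log₂(0.19) = 0.4552
−0.10·log₂(0.10) = 0.3322
−0.18·log₂(0.18) = 0.4453
−0.30·log₂(0.30) = 0.5211
Sum ≈ 2.2415 → 2.241 bits.

2.241 bits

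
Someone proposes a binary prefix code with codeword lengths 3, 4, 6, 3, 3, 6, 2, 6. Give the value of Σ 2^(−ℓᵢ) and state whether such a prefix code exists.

With common denominator 2^6 = 64: Σ 2^(−ℓᵢ) = 8/64 + 4/64 + 1/64 + 8/64 + 8/64 + 1/64 + 16/64 + 1/64 = 47/64 = 0.734375.
Kraft's inequality requires Σ ≤ 1; here Σ = 0.734375 ≤ 1, so such a prefix code exists.

0.734375; yes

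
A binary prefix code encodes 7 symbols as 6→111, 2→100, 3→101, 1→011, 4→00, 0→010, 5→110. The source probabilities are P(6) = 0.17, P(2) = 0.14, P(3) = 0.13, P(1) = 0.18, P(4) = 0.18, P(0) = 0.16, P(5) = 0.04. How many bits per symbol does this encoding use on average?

2.82 bits/symbol

L̄ = Σ pᵢ·ℓᵢ = 0.17·3 + 0.14·3 + 0.13·3 + 0.18·3 + 0.18·2 + 0.16·3 + 0.04·3 = 2.82 bits/symbol.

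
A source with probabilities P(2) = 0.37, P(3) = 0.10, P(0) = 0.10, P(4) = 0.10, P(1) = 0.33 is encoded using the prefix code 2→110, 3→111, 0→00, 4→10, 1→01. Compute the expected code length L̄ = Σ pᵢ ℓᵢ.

L̄ = Σ pᵢ·ℓᵢ = 0.37·3 + 0.10·3 + 0.10·2 + 0.10·2 + 0.33·2 = 2.47 bits/symbol.

2.47 bits/symbol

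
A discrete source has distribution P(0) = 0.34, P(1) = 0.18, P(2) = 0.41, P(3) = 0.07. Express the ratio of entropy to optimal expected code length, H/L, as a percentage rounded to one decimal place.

Entropy H = −Σ p log₂ p ≈ 1.7704 bits.
Huffman merges: 7/100+9/50→1/4; 1/4+17/50→59/100; 41/100+59/100→1. L = 46/25 ≈ 1.8400.
Efficiency = H/L = 1.7704/1.8400 = 96.2%.

96.2%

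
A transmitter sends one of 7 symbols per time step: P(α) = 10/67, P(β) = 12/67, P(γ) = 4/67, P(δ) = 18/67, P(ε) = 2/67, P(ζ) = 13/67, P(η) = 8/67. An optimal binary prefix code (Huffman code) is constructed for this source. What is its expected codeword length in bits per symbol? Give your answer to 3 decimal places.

2.627 bits/symbol

Repeatedly combine the two least-probable nodes; the expected code length is the sum of the merged weights.
merge 2/67 + 4/67 → 6/67
merge 6/67 + 8/67 → 14/67
merge 10/67 + 12/67 → 22/67
merge 13/67 + 14/67 → 27/67
merge 18/67 + 22/67 → 40/67
merge 27/67 + 40/67 → 1
L = 6/67 + 14/67 + 22/67 + 27/67 + 40/67 + 1 = 176/67 ≈ 2.627 bits/symbol.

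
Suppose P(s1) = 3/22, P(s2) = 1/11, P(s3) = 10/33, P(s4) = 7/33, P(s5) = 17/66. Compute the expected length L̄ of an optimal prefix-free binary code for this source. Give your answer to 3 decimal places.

Repeatedly combine the two least-probable nodes; the expected code length is the sum of the merged weights.
merge 1/11 + 3/22 → 5/22
merge 7/33 + 5/22 → 29/66
merge 17/66 + 10/33 → 37/66
merge 29/66 + 37/66 → 1
L = 5/22 + 29/66 + 37/66 + 1 = 49/22 ≈ 2.227 bits/symbol.

2.227 bits/symbol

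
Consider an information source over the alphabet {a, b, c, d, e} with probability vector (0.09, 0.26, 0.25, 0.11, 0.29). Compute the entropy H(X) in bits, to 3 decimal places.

H = −Σ pᵢ log₂ pᵢ.
−0.09·log₂(0.09) = 0.3127
−0.26·log₂(0.26) = 0.5053
−0.25·log₂(0.25) = 0.5000
−0.11·log₂(0.11) = 0.3503
−0.29·log₂(0.29) = 0.5179
Sum ≈ 2.1861 → 2.186 bits.

2.186 bits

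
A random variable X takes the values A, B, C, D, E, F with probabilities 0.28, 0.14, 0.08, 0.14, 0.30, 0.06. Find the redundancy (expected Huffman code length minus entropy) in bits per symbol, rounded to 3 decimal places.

0.055 bits

Entropy H = −Σ p log₂ p ≈ 2.3646 bits.
Huffman merges: 3/50+2/25→7/50; 7/50+7/50→7/25; 7/50+7/25→21/50; 7/25+3/10→29/50; 21/50+29/50→1. L = 121/50 ≈ 2.4200.
L − H = 2.4200 − 2.3646 = 0.055 bits.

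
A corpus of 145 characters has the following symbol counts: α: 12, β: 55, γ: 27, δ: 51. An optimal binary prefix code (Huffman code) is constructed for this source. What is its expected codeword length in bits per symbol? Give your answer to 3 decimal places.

Probabilities are the counts divided by 145.
Repeatedly combine the two least-probable nodes; the expected code length is the sum of the merged weights.
merge 12/145 + 27/145 → 39/145
merge 39/145 + 51/145 → 18/29
merge 11/29 + 18/29 → 1
L = 39/145 + 18/29 + 1 = 274/145 ≈ 1.890 bits/symbol.

1.890 bits/symbol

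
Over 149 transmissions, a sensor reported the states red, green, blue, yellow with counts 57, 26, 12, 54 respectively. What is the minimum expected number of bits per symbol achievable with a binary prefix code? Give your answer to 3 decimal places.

Probabilities are the counts divided by 149.
Repeatedly combine the two least-probable nodes; the expected code length is the sum of the merged weights.
merge 12/149 + 26/149 → 38/149
merge 38/149 + 54/149 → 92/149
merge 57/149 + 92/149 → 1
L = 38/149 + 92/149 + 1 = 279/149 ≈ 1.872 bits/symbol.

1.872 bits/symbol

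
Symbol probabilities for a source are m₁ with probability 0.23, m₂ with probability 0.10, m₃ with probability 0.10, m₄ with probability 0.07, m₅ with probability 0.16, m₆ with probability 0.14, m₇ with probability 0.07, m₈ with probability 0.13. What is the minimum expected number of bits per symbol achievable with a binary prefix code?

Repeatedly combine the two least-probable nodes; the expected code length is the sum of the merged weights.
merge 7/100 + 7/100 → 7/50
merge 1/10 + 1/10 → 1/5
merge 13/100 + 7/50 → 27/100
merge 7/50 + 4/25 → 3/10
merge 1/5 + 23/100 → 43/100
merge 27/100 + 3/10 → 57/100
merge 43/100 + 57/100 → 1
L = 7/50 + 1/5 + 27/100 + 3/10 + 43/100 + 57/100 + 1 = 291/100 = 2.91 bits/symbol.

2.91 bits/symbol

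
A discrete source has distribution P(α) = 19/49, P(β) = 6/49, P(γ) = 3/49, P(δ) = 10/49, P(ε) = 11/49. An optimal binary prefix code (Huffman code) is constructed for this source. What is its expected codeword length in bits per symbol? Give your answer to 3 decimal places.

Repeatedly combine the two least-probable nodes; the expected code length is the sum of the merged weights.
merge 3/49 + 6/49 → 9/49
merge 9/49 + 10/49 → 19/49
merge 11/49 + 19/49 → 30/49
merge 19/49 + 30/49 → 1
L = 9/49 + 19/49 + 30/49 + 1 = 107/49 ≈ 2.184 bits/symbol.

2.184 bits/symbol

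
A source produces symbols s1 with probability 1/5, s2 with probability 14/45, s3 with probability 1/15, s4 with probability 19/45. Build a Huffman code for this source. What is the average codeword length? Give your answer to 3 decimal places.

Repeatedly combine the two least-probable nodes; the expected code length is the sum of the merged weights.
merge 1/15 + 1/5 → 4/15
merge 4/15 + 14/45 → 26/45
merge 19/45 + 26/45 → 1
L = 4/15 + 26/45 + 1 = 83/45 ≈ 1.844 bits/symbol.

1.844 bits/symbol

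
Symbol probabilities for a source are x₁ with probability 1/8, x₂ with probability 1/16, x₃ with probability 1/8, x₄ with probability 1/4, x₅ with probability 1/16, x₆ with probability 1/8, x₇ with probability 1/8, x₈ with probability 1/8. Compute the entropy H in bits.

Each probability is a power of 1/2, so log₂(1/p) is an integer.
H = Σ p·log₂(1/p) = 1/8·3 + 1/16·4 + 1/8·3 + 1/4·2 + 1/16·4 + 1/8·3 + 1/8·3 + 1/8·3 = 2.875 bits.

2.875 bits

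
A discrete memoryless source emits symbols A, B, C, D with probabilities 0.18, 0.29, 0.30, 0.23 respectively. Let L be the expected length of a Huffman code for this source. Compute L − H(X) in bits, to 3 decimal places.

Entropy H = −Σ p log₂ p ≈ 1.9720 bits.
Huffman merges: 9/50+23/100→41/100; 29/100+3/10→59/100; 41/100+59/100→1. L = 2 ≈ 2.0000.
L − H = 2.0000 − 1.9720 = 0.028 bits.

0.028 bits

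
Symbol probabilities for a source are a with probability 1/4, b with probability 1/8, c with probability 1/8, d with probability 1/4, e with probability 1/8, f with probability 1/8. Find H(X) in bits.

2.5 bits

Each probability is a power of 1/2, so log₂(1/p) is an integer.
H = Σ p·log₂(1/p) = 1/4·2 + 1/8·3 + 1/8·3 + 1/4·2 + 1/8·3 + 1/8·3 = 2.5 bits.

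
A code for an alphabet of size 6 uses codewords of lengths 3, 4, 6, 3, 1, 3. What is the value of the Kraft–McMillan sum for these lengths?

0.953125

With common denominator 2^6 = 64: Σ 2^(−ℓᵢ) = 8/64 + 4/64 + 1/64 + 8/64 + 32/64 + 8/64 = 61/64 = 0.953125.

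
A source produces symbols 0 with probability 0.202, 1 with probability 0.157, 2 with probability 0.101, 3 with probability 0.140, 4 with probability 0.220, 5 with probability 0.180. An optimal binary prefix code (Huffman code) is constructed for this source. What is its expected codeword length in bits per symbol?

2.578 bits/symbol

Repeatedly combine the two least-probable nodes; the expected code length is the sum of the merged weights.
merge 101/1000 + 7/50 → 241/1000
merge 157/1000 + 9/50 → 337/1000
merge 101/500 + 11/50 → 211/500
merge 241/1000 + 337/1000 → 289/500
merge 211/500 + 289/500 → 1
L = 241/1000 + 337/1000 + 211/500 + 289/500 + 1 = 1289/500 = 2.578 bits/symbol.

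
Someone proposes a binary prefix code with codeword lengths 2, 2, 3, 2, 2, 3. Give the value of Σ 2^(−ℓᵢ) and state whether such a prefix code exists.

1.25; no

With common denominator 2^3 = 8: Σ 2^(−ℓᵢ) = 2/8 + 2/8 + 1/8 + 2/8 + 2/8 + 1/8 = 10/8 = 1.25.
Kraft's inequality requires Σ ≤ 1; here Σ = 1.25 > 1, so no such prefix code exists.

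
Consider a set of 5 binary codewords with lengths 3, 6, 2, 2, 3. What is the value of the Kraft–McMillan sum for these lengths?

With common denominator 2^6 = 64: Σ 2^(−ℓᵢ) = 8/64 + 1/64 + 16/64 + 16/64 + 8/64 = 49/64 = 0.765625.

0.765625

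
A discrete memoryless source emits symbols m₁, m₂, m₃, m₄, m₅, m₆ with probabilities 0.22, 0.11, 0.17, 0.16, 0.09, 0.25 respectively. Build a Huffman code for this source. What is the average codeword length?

2.53 bits/symbol

Repeatedly combine the two least-probable nodes; the expected code length is the sum of the merged weights.
merge 9/100 + 11/100 → 1/5
merge 4/25 + 17/100 → 33/100
merge 1/5 + 11/50 → 21/50
merge 1/4 + 33/100 → 29/50
merge 21/50 + 29/50 → 1
L = 1/5 + 33/100 + 21/50 + 29/50 + 1 = 253/100 = 2.53 bits/symbol.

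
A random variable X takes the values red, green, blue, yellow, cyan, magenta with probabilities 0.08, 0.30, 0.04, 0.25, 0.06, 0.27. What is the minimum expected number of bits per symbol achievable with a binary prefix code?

Repeatedly combine the two least-probable nodes; the expected code length is the sum of the merged weights.
merge 1/25 + 3/50 → 1/10
merge 2/25 + 1/10 → 9/50
merge 9/50 + 1/4 → 43/100
merge 27/100 + 3/10 → 57/100
merge 43/100 + 57/100 → 1
L = 1/10 + 9/50 + 43/100 + 57/100 + 1 = 57/25 = 2.28 bits/symbol.

2.28 bits/symbol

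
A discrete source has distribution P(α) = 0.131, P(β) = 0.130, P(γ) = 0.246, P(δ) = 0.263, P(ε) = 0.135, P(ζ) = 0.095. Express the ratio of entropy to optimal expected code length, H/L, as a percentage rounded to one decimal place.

Entropy H = −Σ p log₂ p ≈ 2.4839 bits.
Huffman merges: 19/200+13/100→9/40; 131/1000+27/200→133/500; 9/40+123/500→471/1000; 263/1000+133/500→529/1000; 471/1000+529/1000→1. L = 2491/1000 ≈ 2.4910.
Efficiency = H/L = 2.4839/2.4910 = 99.7%.

99.7%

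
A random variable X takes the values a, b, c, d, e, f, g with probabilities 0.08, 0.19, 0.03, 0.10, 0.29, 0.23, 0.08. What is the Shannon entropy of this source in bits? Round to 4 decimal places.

H = −Σ pᵢ log₂ pᵢ.
−0.08·log₂(0.08) = 0.2915
−0.19·log₂(0.19) = 0.4552
−0.03·log₂(0.03) = 0.1518
−0.10·log₂(0.10) = 0.3322
−0.29·log₂(0.29) = 0.5179
−0.23·log₂(0.23) = 0.4877
−0.08·log₂(0.08) = 0.2915
Sum ≈ 2.5278 → 2.5278 bits.

2.5278 bits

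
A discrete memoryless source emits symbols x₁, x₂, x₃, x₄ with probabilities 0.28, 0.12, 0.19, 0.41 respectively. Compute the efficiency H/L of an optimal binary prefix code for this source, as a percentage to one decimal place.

Entropy H = −Σ p log₂ p ≈ 1.8639 bits.
Huffman merges: 3/25+19/100→31/100; 7/25+31/100→59/100; 41/100+59/100→1. L = 19/10 ≈ 1.9000.
Efficiency = H/L = 1.8639/1.9000 = 98.1%.

98.1%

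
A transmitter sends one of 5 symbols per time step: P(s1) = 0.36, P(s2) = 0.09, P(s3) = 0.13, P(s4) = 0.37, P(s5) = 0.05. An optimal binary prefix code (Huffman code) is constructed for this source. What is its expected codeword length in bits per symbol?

2.04 bits/symbol

Repeatedly combine the two least-probable nodes; the expected code length is the sum of the merged weights.
merge 1/20 + 9/100 → 7/50
merge 13/100 + 7/50 → 27/100
merge 27/100 + 9/25 → 63/100
merge 37/100 + 63/100 → 1
L = 7/50 + 27/100 + 63/100 + 1 = 51/25 = 2.04 bits/symbol.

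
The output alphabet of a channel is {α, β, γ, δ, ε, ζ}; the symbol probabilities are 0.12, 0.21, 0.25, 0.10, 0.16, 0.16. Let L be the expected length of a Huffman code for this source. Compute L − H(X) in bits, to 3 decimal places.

0.022 bits

Entropy H = −Σ p log₂ p ≈ 2.5181 bits.
Huffman merges: 1/10+3/25→11/50; 4/25+4/25→8/25; 21/100+11/50→43/100; 1/4+8/25→57/100; 43/100+57/100→1. L = 127/50 ≈ 2.5400.
L − H = 2.5400 − 2.5181 = 0.022 bits.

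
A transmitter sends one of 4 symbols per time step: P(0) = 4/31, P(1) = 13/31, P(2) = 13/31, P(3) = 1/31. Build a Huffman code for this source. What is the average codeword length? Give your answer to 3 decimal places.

Repeatedly combine the two least-probable nodes; the expected code length is the sum of the merged weights.
merge 1/31 + 4/31 → 5/31
merge 5/31 + 13/31 → 18/31
merge 13/31 + 18/31 → 1
L = 5/31 + 18/31 + 1 = 54/31 ≈ 1.742 bits/symbol.

1.742 bits/symbol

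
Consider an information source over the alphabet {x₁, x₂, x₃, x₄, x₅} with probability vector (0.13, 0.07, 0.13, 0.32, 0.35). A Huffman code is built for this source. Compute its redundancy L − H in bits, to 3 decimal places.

0.090 bits

Entropy H = −Σ p log₂ p ≈ 2.0900 bits.
Huffman merges: 7/100+13/100→1/5; 13/100+1/5→33/100; 8/25+33/100→13/20; 7/20+13/20→1. L = 109/50 ≈ 2.1800.
L − H = 2.1800 − 2.0900 = 0.090 bits.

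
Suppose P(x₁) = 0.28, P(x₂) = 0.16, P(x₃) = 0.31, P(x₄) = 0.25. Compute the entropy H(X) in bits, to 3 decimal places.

H = −Σ pᵢ log₂ pᵢ.
−0.28·log₂(0.28) = 0.5142
−0.16·log₂(0.16) = 0.4230
−0.31·log₂(0.31) = 0.5238
−0.25·log₂(0.25) = 0.5000
Sum ≈ 1.9610 → 1.961 bits.

1.961 bits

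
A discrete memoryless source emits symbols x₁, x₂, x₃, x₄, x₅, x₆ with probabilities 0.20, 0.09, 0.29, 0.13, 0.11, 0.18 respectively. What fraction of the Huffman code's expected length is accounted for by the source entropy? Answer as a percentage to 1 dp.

98.5%

Entropy H = −Σ p log₂ p ≈ 2.4732 bits.
Huffman merges: 9/100+11/100→1/5; 13/100+9/50→31/100; 1/5+1/5→2/5; 29/100+31/100→3/5; 2/5+3/5→1. L = 251/100 ≈ 2.5100.
Efficiency = H/L = 2.4732/2.5100 = 98.5%.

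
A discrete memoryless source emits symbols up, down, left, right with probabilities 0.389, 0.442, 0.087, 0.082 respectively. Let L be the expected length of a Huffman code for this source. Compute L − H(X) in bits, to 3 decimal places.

0.074 bits

Entropy H = −Σ p log₂ p ≈ 1.6529 bits.
Huffman merges: 41/500+87/1000→169/1000; 169/1000+389/1000→279/500; 221/500+279/500→1. L = 1727/1000 ≈ 1.7270.
L − H = 1.7270 − 1.6529 = 0.074 bits.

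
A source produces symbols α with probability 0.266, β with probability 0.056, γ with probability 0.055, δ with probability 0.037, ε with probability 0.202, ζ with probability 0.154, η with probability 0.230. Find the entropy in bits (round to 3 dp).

H = −Σ pᵢ log₂ pᵢ.
−0.266·log₂(0.266) = 0.5082
−0.056·log₂(0.056) = 0.2329
−0.055·log₂(0.055) = 0.2301
−0.037·log₂(0.037) = 0.1760
−0.202·log₂(0.202) = 0.4661
−0.154·log₂(0.154) = 0.4156
−0.230·log₂(0.230) = 0.4877
Sum ≈ 2.5166 → 2.517 bits.

2.517 bits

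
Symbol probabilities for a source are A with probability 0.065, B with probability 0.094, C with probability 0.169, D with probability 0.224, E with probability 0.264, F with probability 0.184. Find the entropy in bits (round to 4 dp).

2.4505 bits

H = −Σ pᵢ log₂ pᵢ.
−0.065·log₂(0.065) = 0.2563
−0.094·log₂(0.094) = 0.3207
−0.169·log₂(0.169) = 0.4335
−0.224·log₂(0.224) = 0.4835
−0.264·log₂(0.264) = 0.5072
−0.184·log₂(0.184) = 0.4494
Sum ≈ 2.4505 → 2.4505 bits.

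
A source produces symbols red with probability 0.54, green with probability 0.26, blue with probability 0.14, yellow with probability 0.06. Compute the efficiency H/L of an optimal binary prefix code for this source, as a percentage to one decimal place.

98.0%

Entropy H = −Σ p log₂ p ≈ 1.6260 bits.
Huffman merges: 3/50+7/50→1/5; 1/5+13/50→23/50; 23/50+27/50→1. L = 83/50 ≈ 1.6600.
Efficiency = H/L = 1.6260/1.6600 = 98.0%.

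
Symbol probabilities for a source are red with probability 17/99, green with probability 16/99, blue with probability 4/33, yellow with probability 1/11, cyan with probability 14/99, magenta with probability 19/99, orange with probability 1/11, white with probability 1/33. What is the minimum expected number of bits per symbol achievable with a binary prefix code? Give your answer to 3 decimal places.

2.929 bits/symbol

Repeatedly combine the two least-probable nodes; the expected code length is the sum of the merged weights.
merge 1/33 + 1/11 → 4/33
merge 1/11 + 4/33 → 7/33
merge 4/33 + 14/99 → 26/99
merge 16/99 + 17/99 → 1/3
merge 19/99 + 7/33 → 40/99
merge 26/99 + 1/3 → 59/99
merge 40/99 + 59/99 → 1
L = 4/33 + 7/33 + 26/99 + 1/3 + 40/99 + 59/99 + 1 = 290/99 ≈ 2.929 bits/symbol.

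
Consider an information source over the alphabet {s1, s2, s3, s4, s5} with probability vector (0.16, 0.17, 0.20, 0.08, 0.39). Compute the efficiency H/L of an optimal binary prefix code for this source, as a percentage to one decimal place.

96.5%

Entropy H = −Σ p log₂ p ≈ 2.1433 bits.
Huffman merges: 2/25+4/25→6/25; 17/100+1/5→37/100; 6/25+37/100→61/100; 39/100+61/100→1. L = 111/50 ≈ 2.2200.
Efficiency = H/L = 2.1433/2.2200 = 96.5%.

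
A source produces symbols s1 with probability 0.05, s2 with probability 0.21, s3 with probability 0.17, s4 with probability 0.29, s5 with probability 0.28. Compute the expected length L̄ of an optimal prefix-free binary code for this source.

2.22 bits/symbol

Repeatedly combine the two least-probable nodes; the expected code length is the sum of the merged weights.
merge 1/20 + 17/100 → 11/50
merge 21/100 + 11/50 → 43/100
merge 7/25 + 29/100 → 57/100
merge 43/100 + 57/100 → 1
L = 11/50 + 43/100 + 57/100 + 1 = 111/50 = 2.22 bits/symbol.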